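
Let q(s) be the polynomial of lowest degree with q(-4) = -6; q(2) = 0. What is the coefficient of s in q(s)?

1

Build the Lagrange basis polynomials:
L_0(s) = (s - 2) / [-6] = -(1/6)s + 1/3
L_1(s) = (s + 4) / [6] = (1/6)s + 2/3
q(s) = (-6)·L_0 + 0·L_1
Only the coefficient of s is needed; take it from each L_i and combine:
(-6)·(-1/6) + 0·(1/6) = 1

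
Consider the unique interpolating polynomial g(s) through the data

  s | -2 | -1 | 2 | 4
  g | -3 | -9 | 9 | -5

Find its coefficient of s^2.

Build the Lagrange basis polynomials:
L_0(s) = (s + 1)(s - 2)(s - 4) / [-24] = -(1/24)s^3 + (5/24)s^2 - (1/12)s - 1/3
L_1(s) = (s + 2)(s - 2)(s - 4) / [15] = (1/15)s^3 - (4/15)s^2 - (4/15)s + 16/15
L_2(s) = (s + 2)(s + 1)(s - 4) / [-24] = -(1/24)s^3 + (1/24)s^2 + (5/12)s + 1/3
L_3(s) = (s + 2)(s + 1)(s - 2) / [60] = (1/60)s^3 + (1/60)s^2 - (1/15)s - 1/15
g(s) = (-3)·L_0 + (-9)·L_1 + 9·L_2 + (-5)·L_3
Only the coefficient of s^2 is needed; take it from each L_i and combine:
(-3)·(5/24) + (-9)·(-4/15) + 9·(1/24) + (-5)·(1/60) = 31/15

31/15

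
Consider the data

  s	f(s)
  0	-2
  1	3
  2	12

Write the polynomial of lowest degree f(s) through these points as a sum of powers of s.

Build the Lagrange basis polynomials:
L_0(s) = (s - 1)(s - 2) / [2] = (1/2)s^2 - (3/2)s + 1
L_1(s) = s(s - 2) / [-1] = -s^2 + 2s
L_2(s) = s(s - 1) / [2] = (1/2)s^2 - (1/2)s
f(s) = (-2)·L_0 + 3·L_1 + 12·L_2
  (-2)·L_0(s) = -s^2 + 3s - 2
  3·L_1(s) = -3s^2 + 6s
  12·L_2(s) = 6s^2 - 6s
Adding term by term: 2s^2 + 3s - 2

f(s) = 2s^2 + 3s - 2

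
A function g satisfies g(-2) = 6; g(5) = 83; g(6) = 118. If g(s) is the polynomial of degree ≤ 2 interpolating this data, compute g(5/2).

87/4

Using Newton's divided-difference form:
g[-2,5] = (83 - 6) / (5 - (-2)) = 11
g[5,6] = (118 - 83) / (6 - 5) = 35
g[-2,5,6] = (35 - 11) / (6 - (-2)) = 3
g(5/2) = 6 + 11·(9/2) + 3·(9/2)·(-5/2) = 87/4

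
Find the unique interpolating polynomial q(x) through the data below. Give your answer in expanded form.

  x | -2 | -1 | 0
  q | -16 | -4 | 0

q(x) = -4x^2

Newton's divided differences:
q[-2,-1] = (-4 - (-16)) / (-1 - (-2)) = 12
q[-1,0] = (0 - (-4)) / (0 - (-1)) = 4
q[-2,-1,0] = (4 - 12) / (0 - (-2)) = -4
q(x) = -16 + 12·(x + 2) + (-4)·(x + 2)(x + 1)
Expanding: q(x) = -4x^2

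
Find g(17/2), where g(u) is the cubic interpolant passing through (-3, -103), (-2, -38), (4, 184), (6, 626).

Using Newton's divided-difference form:
g[-3,-2] = (-38 - (-103)) / (-2 - (-3)) = 65
g[-2,4] = (184 - (-38)) / (4 - (-2)) = 37
g[4,6] = (626 - 184) / (6 - 4) = 221
g[-3,-2,4] = (37 - 65) / (4 - (-3)) = -4
g[-2,4,6] = (221 - 37) / (6 - (-2)) = 23
g[-3,-2,4,6] = (23 - (-4)) / (6 - (-3)) = 3
g(17/2) = -103 + 65·(23/2) + (-4)·(23/2)·(21/2) + 3·(23/2)·(21/2)·(9/2) = 14333/8

14333/8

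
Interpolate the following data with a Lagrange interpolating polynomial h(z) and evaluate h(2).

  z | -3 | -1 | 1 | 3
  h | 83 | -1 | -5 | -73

-22

Evaluate each Lagrange basis at z = 2:
L_0(2) = (3)·(1)·(-1)/[(-2)·(-4)·(-6)] = 1/16
L_1(2) = (5)·(1)·(-1)/[(2)·(-2)·(-4)] = -5/16
L_2(2) = (5)·(3)·(-1)/[(4)·(2)·(-2)] = 15/16
L_3(2) = (5)·(3)·(1)/[(6)·(4)·(2)] = 5/16
Sum: 83·(1/16) + (-1)·(-5/16) + (-5)·(15/16) + (-73)·(5/16) = -22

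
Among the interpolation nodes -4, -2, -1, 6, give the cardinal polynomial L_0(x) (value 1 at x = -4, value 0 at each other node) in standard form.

L_0(x) = -(1/60)x^3 + (1/20)x^2 + (4/15)x + 1/5

L_0(x) = (x + 2)(x + 1)(x - 6) / [(-2)·(-3)·(-10)]
       = (x^3 - 3x^2 - 16x - 12) / (-60)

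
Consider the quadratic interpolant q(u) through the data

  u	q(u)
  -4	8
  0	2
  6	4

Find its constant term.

2

L_0(u) = u(u - 6) / [40] = (1/40)u^2 - (3/20)u
L_1(u) = (u + 4)(u - 6) / [-24] = -(1/24)u^2 + (1/12)u + 1
L_2(u) = (u + 4)u / [60] = (1/60)u^2 + (1/15)u
q(u) = 8·L_0 + 2·L_1 + 4·L_2
Only the constant term is needed; take it from each L_i and combine:
8·(0) + 2·(1) + 4·(0) = 2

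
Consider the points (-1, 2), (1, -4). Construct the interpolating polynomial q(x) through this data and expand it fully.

q(x) = -3x - 1

Build the Lagrange basis polynomials:
L_0(x) = (x - 1) / [-2] = -(1/2)x + 1/2
L_1(x) = (x + 1) / [2] = (1/2)x + 1/2
q(x) = 2·L_0 + (-4)·L_1
  2·L_0(x) = -x + 1
  (-4)·L_1(x) = -2x - 2
Adding term by term: -3x - 1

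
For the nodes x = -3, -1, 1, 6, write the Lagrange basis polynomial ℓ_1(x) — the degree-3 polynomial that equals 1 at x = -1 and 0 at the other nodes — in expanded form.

ℓ_1(x) = (1/28)x^3 - (1/7)x^2 - (15/28)x + 9/14

ℓ_1(x) = (x + 3)(x - 1)(x - 6) / [(2)·(-2)·(-7)]
       = (x^3 - 4x^2 - 15x + 18) / (28)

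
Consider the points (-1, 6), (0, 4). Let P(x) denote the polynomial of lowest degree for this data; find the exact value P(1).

L_0(1) = (1)/[(-1)] = -1
L_1(1) = (2)/[(1)] = 2
Sum: 6·(-1) + 4·(2) = 2

2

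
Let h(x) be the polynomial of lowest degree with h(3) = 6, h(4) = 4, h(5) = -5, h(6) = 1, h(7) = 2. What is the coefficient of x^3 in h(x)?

Build the Lagrange basis polynomials:
L_0(x) = (x - 4)(x - 5)(x - 6)(x - 7) / [24] = (1/24)x^4 - (11/12)x^3 + (179/24)x^2 - (319/12)x + 35
L_1(x) = (x - 3)(x - 5)(x - 6)(x - 7) / [-6] = -(1/6)x^4 + (7/2)x^3 - (161/6)x^2 + (177/2)x - 105
L_2(x) = (x - 3)(x - 4)(x - 6)(x - 7) / [4] = (1/4)x^4 - 5x^3 + (145/4)x^2 - (225/2)x + 126
L_3(x) = (x - 3)(x - 4)(x - 5)(x - 7) / [-6] = -(1/6)x^4 + (19/6)x^3 - (131/6)x^2 + (389/6)x - 70
L_4(x) = (x - 3)(x - 4)(x - 5)(x - 6) / [24] = (1/24)x^4 - (3/4)x^3 + (119/24)x^2 - (57/4)x + 15
h(x) = 6·L_0 + 4·L_1 + (-5)·L_2 + 1·L_3 + 2·L_4
Only the coefficient of x^3 is needed; take it from each L_i and combine:
6·(-11/12) + 4·(7/2) + (-5)·(-5) + 1·(19/6) + 2·(-3/4) = 211/6

211/6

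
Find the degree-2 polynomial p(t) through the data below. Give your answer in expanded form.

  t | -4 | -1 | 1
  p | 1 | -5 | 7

p(t) = (8/5)t^2 + 6t - 3/5

Newton's divided differences:
p[-4,-1] = (-5 - 1) / (-1 - (-4)) = -2
p[-1,1] = (7 - (-5)) / (1 - (-1)) = 6
p[-4,-1,1] = (6 - (-2)) / (1 - (-4)) = 8/5
p(t) = 1 + (-2)·(t + 4) + (8/5)·(t + 4)(t + 1)
Expanding: p(t) = (8/5)t^2 + 6t - 3/5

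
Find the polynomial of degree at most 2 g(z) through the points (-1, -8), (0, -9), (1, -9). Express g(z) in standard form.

g(z) = (1/2)z^2 - (1/2)z - 9

Newton's divided differences:
g[-1,0] = (-9 - (-8)) / (0 - (-1)) = -1
g[0,1] = (-9 - (-9)) / (1 - 0) = 0
g[-1,0,1] = (0 - (-1)) / (1 - (-1)) = 1/2
g(z) = -8 + (-1)·(z + 1) + (1/2)·(z + 1)z
Expanding: g(z) = (1/2)z^2 - (1/2)z - 9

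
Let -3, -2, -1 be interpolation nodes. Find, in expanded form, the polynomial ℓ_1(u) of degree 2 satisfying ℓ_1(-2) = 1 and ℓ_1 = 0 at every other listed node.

ℓ_1(u) = -u^2 - 4u - 3

ℓ_1(u) = (u + 3)(u + 1) / [(1)·(-1)]
       = (u^2 + 4u + 3) / (-1)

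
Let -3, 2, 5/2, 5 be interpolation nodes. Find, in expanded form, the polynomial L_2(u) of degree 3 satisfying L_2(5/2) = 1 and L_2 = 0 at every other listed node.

L_2(u) = -(8/55)u^3 + (32/55)u^2 + (8/5)u - 48/11

L_2(u) = (u + 3)(u - 2)(u - 5) / [(11/2)·(1/2)·(-5/2)]
       = (u^3 - 4u^2 - 11u + 30) / (-55/8)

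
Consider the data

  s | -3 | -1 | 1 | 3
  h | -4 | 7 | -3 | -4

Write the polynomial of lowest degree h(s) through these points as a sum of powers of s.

Newton's divided differences:
h[-3,-1] = (7 - (-4)) / (-1 - (-3)) = 11/2
h[-1,1] = (-3 - 7) / (1 - (-1)) = -5
h[1,3] = (-4 - (-3)) / (3 - 1) = -1/2
h[-3,-1,1] = (-5 - 11/2) / (1 - (-3)) = -21/8
h[-1,1,3] = (-1/2 - (-5)) / (3 - (-1)) = 9/8
h[-3,-1,1,3] = (9/8 - (-21/8)) / (3 - (-3)) = 5/8
h(s) = -4 + (11/2)·(s + 3) + (-21/8)·(s + 3)(s + 1) + (5/8)·(s + 3)(s + 1)(s - 1)
Expanding: h(s) = (5/8)s^3 - (3/4)s^2 - (45/8)s + 11/4

h(s) = (5/8)s^3 - (3/4)s^2 - (45/8)s + 11/4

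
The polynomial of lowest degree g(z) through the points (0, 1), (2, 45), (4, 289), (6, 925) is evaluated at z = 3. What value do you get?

130

Evaluate each Lagrange basis at z = 3:
L_0(3) = (1)·(-1)·(-3)/[(-2)·(-4)·(-6)] = -1/16
L_1(3) = (3)·(-1)·(-3)/[(2)·(-2)·(-4)] = 9/16
L_2(3) = (3)·(1)·(-3)/[(4)·(2)·(-2)] = 9/16
L_3(3) = (3)·(1)·(-1)/[(6)·(4)·(2)] = -1/16
Sum: 1·(-1/16) + 45·(9/16) + 289·(9/16) + 925·(-1/16) = 130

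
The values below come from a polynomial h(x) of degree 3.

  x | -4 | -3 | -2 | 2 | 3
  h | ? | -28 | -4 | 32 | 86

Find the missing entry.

-82

The 4 known values determine h uniquely (degree ≤ 3).
L_0(-4) = (-2)·(-6)·(-7)/[(-1)·(-5)·(-6)] = 14/5
L_1(-4) = (-1)·(-6)·(-7)/[(1)·(-4)·(-5)] = -21/10
L_2(-4) = (-1)·(-2)·(-7)/[(5)·(4)·(-1)] = 7/10
L_3(-4) = (-1)·(-2)·(-6)/[(6)·(5)·(1)] = -2/5
Sum: (-28)·(14/5) + (-4)·(-21/10) + 32·(7/10) + 86·(-2/5) = -82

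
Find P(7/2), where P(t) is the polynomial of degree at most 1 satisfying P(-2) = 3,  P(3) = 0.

Evaluate each Lagrange basis at t = 7/2:
L_0(7/2) = (1/2)/[(-5)] = -1/10
L_1(7/2) = (11/2)/[(5)] = 11/10
Sum: 3·(-1/10) + 0 = -3/10

-3/10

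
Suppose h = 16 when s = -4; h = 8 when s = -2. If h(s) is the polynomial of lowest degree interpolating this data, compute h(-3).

L_0(-3) = (-1)/[(-2)] = 1/2
L_1(-3) = (1)/[(2)] = 1/2
Sum: 16·(1/2) + 8·(1/2) = 12

12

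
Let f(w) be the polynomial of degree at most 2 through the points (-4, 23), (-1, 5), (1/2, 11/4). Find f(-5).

Evaluate each Lagrange basis at w = -5:
L_0(-5) = (-4)·(-11/2)/[(-3)·(-9/2)] = 44/27
L_1(-5) = (-1)·(-11/2)/[(3)·(-3/2)] = -11/9
L_2(-5) = (-1)·(-4)/[(9/2)·(3/2)] = 16/27
Sum: 23·(44/27) + 5·(-11/9) + 11/4·(16/27) = 33

33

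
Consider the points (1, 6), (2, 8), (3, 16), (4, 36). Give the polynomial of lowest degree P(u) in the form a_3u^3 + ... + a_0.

Build the Lagrange basis polynomials:
L_0(u) = (u - 2)(u - 3)(u - 4) / [-6] = -(1/6)u^3 + (3/2)u^2 - (13/3)u + 4
L_1(u) = (u - 1)(u - 3)(u - 4) / [2] = (1/2)u^3 - 4u^2 + (19/2)u - 6
L_2(u) = (u - 1)(u - 2)(u - 4) / [-2] = -(1/2)u^3 + (7/2)u^2 - 7u + 4
L_3(u) = (u - 1)(u - 2)(u - 3) / [6] = (1/6)u^3 - u^2 + (11/6)u - 1
P(u) = 6·L_0 + 8·L_1 + 16·L_2 + 36·L_3
  6·L_0(u) = -u^3 + 9u^2 - 26u + 24
  8·L_1(u) = 4u^3 - 32u^2 + 76u - 48
  16·L_2(u) = -8u^3 + 56u^2 - 112u + 64
  36·L_3(u) = 6u^3 - 36u^2 + 66u - 36
Adding term by term: u^3 - 3u^2 + 4u + 4

P(u) = u^3 - 3u^2 + 4u + 4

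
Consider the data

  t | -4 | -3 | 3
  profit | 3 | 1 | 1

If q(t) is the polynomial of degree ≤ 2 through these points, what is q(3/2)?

-13/14

Using Newton's divided-difference form:
q[-4,-3] = (1 - 3) / (-3 - (-4)) = -2
q[-3,3] = (1 - 1) / (3 - (-3)) = 0
q[-4,-3,3] = (0 - (-2)) / (3 - (-4)) = 2/7
q(3/2) = 3 + (-2)·(11/2) + (2/7)·(11/2)·(9/2) = -13/14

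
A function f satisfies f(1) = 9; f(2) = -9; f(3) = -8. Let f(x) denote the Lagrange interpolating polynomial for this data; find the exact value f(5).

51

Evaluate each Lagrange basis at x = 5:
L_0(5) = (3)·(2)/[(-1)·(-2)] = 3
L_1(5) = (4)·(2)/[(1)·(-1)] = -8
L_2(5) = (4)·(3)/[(2)·(1)] = 6
Sum: 9·(3) + (-9)·(-8) + (-8)·(6) = 51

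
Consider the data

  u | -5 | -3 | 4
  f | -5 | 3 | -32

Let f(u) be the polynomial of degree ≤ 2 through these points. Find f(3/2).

-33/4

Evaluate each Lagrange basis at u = 3/2:
L_0(3/2) = (9/2)·(-5/2)/[(-2)·(-9)] = -5/8
L_1(3/2) = (13/2)·(-5/2)/[(2)·(-7)] = 65/56
L_2(3/2) = (13/2)·(9/2)/[(9)·(7)] = 13/28
Sum: (-5)·(-5/8) + 3·(65/56) + (-32)·(13/28) = -33/4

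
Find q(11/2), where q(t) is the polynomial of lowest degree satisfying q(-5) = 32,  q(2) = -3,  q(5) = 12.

65/4

Evaluate each Lagrange basis at t = 11/2:
L_0(11/2) = (7/2)·(1/2)/[(-7)·(-10)] = 1/40
L_1(11/2) = (21/2)·(1/2)/[(7)·(-3)] = -1/4
L_2(11/2) = (21/2)·(7/2)/[(10)·(3)] = 49/40
Sum: 32·(1/40) + (-3)·(-1/4) + 12·(49/40) = 65/4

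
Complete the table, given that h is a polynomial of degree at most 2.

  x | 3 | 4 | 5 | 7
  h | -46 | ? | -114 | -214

-76

The 3 known values determine h uniquely (degree ≤ 2).
Evaluate each Lagrange basis at x = 4:
L_0(4) = (-1)·(-3)/[(-2)·(-4)] = 3/8
L_1(4) = (1)·(-3)/[(2)·(-2)] = 3/4
L_2(4) = (1)·(-1)/[(4)·(2)] = -1/8
Sum: (-46)·(3/8) + (-114)·(3/4) + (-214)·(-1/8) = -76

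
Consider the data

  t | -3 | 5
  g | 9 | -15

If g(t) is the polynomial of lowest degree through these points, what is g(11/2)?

Evaluate each Lagrange basis at t = 11/2:
L_0(11/2) = (1/2)/[(-8)] = -1/16
L_1(11/2) = (17/2)/[(8)] = 17/16
Sum: 9·(-1/16) + (-15)·(17/16) = -33/2

-33/2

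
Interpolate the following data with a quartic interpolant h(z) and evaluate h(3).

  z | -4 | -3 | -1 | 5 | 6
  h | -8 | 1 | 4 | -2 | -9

31/30

L_0(3) = (6)·(4)·(-2)·(-3)/[(-1)·(-3)·(-9)·(-10)] = 8/15
L_1(3) = (7)·(4)·(-2)·(-3)/[(1)·(-2)·(-8)·(-9)] = -7/6
L_2(3) = (7)·(6)·(-2)·(-3)/[(3)·(2)·(-6)·(-7)] = 1
L_3(3) = (7)·(6)·(4)·(-3)/[(9)·(8)·(6)·(-1)] = 7/6
L_4(3) = (7)·(6)·(4)·(-2)/[(10)·(9)·(7)·(1)] = -8/15
Sum: (-8)·(8/15) + 1·(-7/6) + 4·(1) + (-2)·(7/6) + (-9)·(-8/15) = 31/30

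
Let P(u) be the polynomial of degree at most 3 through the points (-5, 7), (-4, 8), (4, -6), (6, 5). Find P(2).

Using Newton's divided-difference form:
P[-5,-4] = (8 - 7) / (-4 - (-5)) = 1
P[-4,4] = (-6 - 8) / (4 - (-4)) = -7/4
P[4,6] = (5 - (-6)) / (6 - 4) = 11/2
P[-5,-4,4] = (-7/4 - 1) / (4 - (-5)) = -11/36
P[-4,4,6] = (11/2 - (-7/4)) / (6 - (-4)) = 29/40
P[-5,-4,4,6] = (29/40 - (-11/36)) / (6 - (-5)) = 371/3960
P(2) = 7 + 1·(7) + (-11/36)·(7)·(6) + (371/3960)·(7)·(6)·(-2) = -1106/165

-1106/165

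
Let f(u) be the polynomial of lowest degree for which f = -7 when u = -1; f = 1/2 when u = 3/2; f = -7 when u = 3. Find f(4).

Using Newton's divided-difference form:
f[-1,3/2] = (1/2 - (-7)) / (3/2 - (-1)) = 3
f[3/2,3] = (-7 - 1/2) / (3 - 3/2) = -5
f[-1,3/2,3] = (-5 - 3) / (3 - (-1)) = -2
f(4) = -7 + 3·(5) + (-2)·(5)·(5/2) = -17

-17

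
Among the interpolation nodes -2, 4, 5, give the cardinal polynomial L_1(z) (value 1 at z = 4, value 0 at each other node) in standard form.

L_1(z) = -(1/6)z^2 + (1/2)z + 5/3

L_1(z) = (z + 2)(z - 5) / [(6)·(-1)]
       = (z^2 - 3z - 10) / (-6)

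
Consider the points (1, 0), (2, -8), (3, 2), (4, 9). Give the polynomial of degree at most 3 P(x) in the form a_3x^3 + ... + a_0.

P(x) = -(7/2)x^3 + 30x^2 - (147/2)x + 47

L_0(x) = (x - 2)(x - 3)(x - 4) / [-6] = -(1/6)x^3 + (3/2)x^2 - (13/3)x + 4
L_1(x) = (x - 1)(x - 3)(x - 4) / [2] = (1/2)x^3 - 4x^2 + (19/2)x - 6
L_2(x) = (x - 1)(x - 2)(x - 4) / [-2] = -(1/2)x^3 + (7/2)x^2 - 7x + 4
L_3(x) = (x - 1)(x - 2)(x - 3) / [6] = (1/6)x^3 - x^2 + (11/6)x - 1
P(x) = 0·L_0 + (-8)·L_1 + 2·L_2 + 9·L_3
  0·L_0(x) = 0
  (-8)·L_1(x) = -4x^3 + 32x^2 - 76x + 48
  2·L_2(x) = -x^3 + 7x^2 - 14x + 8
  9·L_3(x) = (3/2)x^3 - 9x^2 + (33/2)x - 9
Adding term by term: -(7/2)x^3 + 30x^2 - (147/2)x + 47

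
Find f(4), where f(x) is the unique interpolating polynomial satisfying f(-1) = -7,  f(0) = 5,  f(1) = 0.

Using Newton's divided-difference form:
f[-1,0] = (5 - (-7)) / (0 - (-1)) = 12
f[0,1] = (0 - 5) / (1 - 0) = -5
f[-1,0,1] = (-5 - 12) / (1 - (-1)) = -17/2
f(4) = -7 + 12·(5) + (-17/2)·(5)·(4) = -117

-117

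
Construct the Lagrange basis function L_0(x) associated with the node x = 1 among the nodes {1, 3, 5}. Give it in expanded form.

L_0(x) = (1/8)x^2 - x + 15/8

L_0(x) = (x - 3)(x - 5) / [(-2)·(-4)]
       = (x^2 - 8x + 15) / (8)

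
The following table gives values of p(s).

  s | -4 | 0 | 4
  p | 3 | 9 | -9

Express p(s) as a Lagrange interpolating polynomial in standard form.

Build the Lagrange basis polynomials:
L_0(s) = s(s - 4) / [32] = (1/32)s^2 - (1/8)s
L_1(s) = (s + 4)(s - 4) / [-16] = -(1/16)s^2 + 1
L_2(s) = (s + 4)s / [32] = (1/32)s^2 + (1/8)s
p(s) = 3·L_0 + 9·L_1 + (-9)·L_2
  3·L_0(s) = (3/32)s^2 - (3/8)s
  9·L_1(s) = -(9/16)s^2 + 9
  (-9)·L_2(s) = -(9/32)s^2 - (9/8)s
Adding term by term: -(3/4)s^2 - (3/2)s + 9

p(s) = -(3/4)s^2 - (3/2)s + 9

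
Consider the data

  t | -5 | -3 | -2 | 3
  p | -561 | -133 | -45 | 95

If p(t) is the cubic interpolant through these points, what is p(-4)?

L_0(-4) = (-1)·(-2)·(-7)/[(-2)·(-3)·(-8)] = 7/24
L_1(-4) = (1)·(-2)·(-7)/[(2)·(-1)·(-6)] = 7/6
L_2(-4) = (1)·(-1)·(-7)/[(3)·(1)·(-5)] = -7/15
L_3(-4) = (1)·(-1)·(-2)/[(8)·(6)·(5)] = 1/120
Sum: (-561)·(7/24) + (-133)·(7/6) + (-45)·(-7/15) + 95·(1/120) = -297

-297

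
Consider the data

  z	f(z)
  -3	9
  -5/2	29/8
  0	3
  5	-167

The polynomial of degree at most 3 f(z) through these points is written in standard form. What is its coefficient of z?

Build the Lagrange basis polynomials:
L_0(z) = (z + 5/2)z(z - 5) / [-12] = -(1/12)z^3 + (5/24)z^2 + (25/24)z
L_1(z) = (z + 3)z(z - 5) / [75/8] = (8/75)z^3 - (16/75)z^2 - (8/5)z
L_2(z) = (z + 3)(z + 5/2)(z - 5) / [-75/2] = -(2/75)z^3 - (1/75)z^2 + (8/15)z + 1
L_3(z) = (z + 3)(z + 5/2)z / [300] = (1/300)z^3 + (11/600)z^2 + (1/40)z
f(z) = 9·L_0 + (29/8)·L_1 + 3·L_2 + (-167)·L_3
Only the coefficient of z is needed; take it from each L_i and combine:
9·(25/24) + (29/8)·(-8/5) + 3·(8/15) + (-167)·(1/40) = 1

1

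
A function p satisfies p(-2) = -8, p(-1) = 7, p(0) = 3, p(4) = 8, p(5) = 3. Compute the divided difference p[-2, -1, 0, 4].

211/120

p[-2,-1] = (7 - (-8)) / (-1 - (-2)) = 15
p[-1,0] = (3 - 7) / (0 - (-1)) = -4
p[0,4] = (8 - 3) / (4 - 0) = 5/4
p[-2,-1,0] = (-4 - 15) / (0 - (-2)) = -19/2
p[-1,0,4] = (5/4 - (-4)) / (4 - (-1)) = 21/20
p[-2,-1,0,4] = (21/20 - (-19/2)) / (4 - (-2)) = 211/120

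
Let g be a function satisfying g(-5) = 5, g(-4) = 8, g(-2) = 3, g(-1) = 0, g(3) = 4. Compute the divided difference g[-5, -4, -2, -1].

5/12

g[-5,-4] = (8 - 5) / (-4 - (-5)) = 3
g[-4,-2] = (3 - 8) / (-2 - (-4)) = -5/2
g[-2,-1] = (0 - 3) / (-1 - (-2)) = -3
g[-5,-4,-2] = (-5/2 - 3) / (-2 - (-5)) = -11/6
g[-4,-2,-1] = (-3 - (-5/2)) / (-1 - (-4)) = -1/6
g[-5,-4,-2,-1] = (-1/6 - (-11/6)) / (-1 - (-5)) = 5/12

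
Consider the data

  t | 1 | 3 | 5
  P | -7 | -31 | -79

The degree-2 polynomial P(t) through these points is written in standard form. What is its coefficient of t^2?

-3

The leading coefficient equals the top divided difference P[1,3,5].
P[1,3] = (-31 - (-7)) / (3 - 1) = -12
P[3,5] = (-79 - (-31)) / (5 - 3) = -24
P[1,3,5] = (-24 - (-12)) / (5 - 1) = -3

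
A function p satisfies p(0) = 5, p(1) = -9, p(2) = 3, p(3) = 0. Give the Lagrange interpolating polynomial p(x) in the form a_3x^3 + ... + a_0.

Build the Lagrange basis polynomials:
L_0(x) = (x - 1)(x - 2)(x - 3) / [-6] = -(1/6)x^3 + x^2 - (11/6)x + 1
L_1(x) = x(x - 2)(x - 3) / [2] = (1/2)x^3 - (5/2)x^2 + 3x
L_2(x) = x(x - 1)(x - 3) / [-2] = -(1/2)x^3 + 2x^2 - (3/2)x
L_3(x) = x(x - 1)(x - 2) / [6] = (1/6)x^3 - (1/2)x^2 + (1/3)x
p(x) = 5·L_0 + (-9)·L_1 + 3·L_2 + 0·L_3
  5·L_0(x) = -(5/6)x^3 + 5x^2 - (55/6)x + 5
  (-9)·L_1(x) = -(9/2)x^3 + (45/2)x^2 - 27x
  3·L_2(x) = -(3/2)x^3 + 6x^2 - (9/2)x
  0·L_3(x) = 0
Adding term by term: -(41/6)x^3 + (67/2)x^2 - (122/3)x + 5

p(x) = -(41/6)x^3 + (67/2)x^2 - (122/3)x + 5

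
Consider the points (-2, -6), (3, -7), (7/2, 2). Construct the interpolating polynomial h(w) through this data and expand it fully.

Build the Lagrange basis polynomials:
L_0(w) = (w - 3)(w - 7/2) / [55/2] = (2/55)w^2 - (13/55)w + 21/55
L_1(w) = (w + 2)(w - 7/2) / [-5/2] = -(2/5)w^2 + (3/5)w + 14/5
L_2(w) = (w + 2)(w - 3) / [11/4] = (4/11)w^2 - (4/11)w - 24/11
h(w) = (-6)·L_0 + (-7)·L_1 + 2·L_2
  (-6)·L_0(w) = -(12/55)w^2 + (78/55)w - 126/55
  (-7)·L_1(w) = (14/5)w^2 - (21/5)w - 98/5
  2·L_2(w) = (8/11)w^2 - (8/11)w - 48/11
Adding term by term: (182/55)w^2 - (193/55)w - 1444/55

h(w) = (182/55)w^2 - (193/55)w - 1444/55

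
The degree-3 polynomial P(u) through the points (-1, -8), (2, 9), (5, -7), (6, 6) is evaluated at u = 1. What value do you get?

L_0(1) = (-1)·(-4)·(-5)/[(-3)·(-6)·(-7)] = 10/63
L_1(1) = (2)·(-4)·(-5)/[(3)·(-3)·(-4)] = 10/9
L_2(1) = (2)·(-1)·(-5)/[(6)·(3)·(-1)] = -5/9
L_3(1) = (2)·(-1)·(-4)/[(7)·(4)·(1)] = 2/7
Sum: (-8)·(10/63) + 9·(10/9) + (-7)·(-5/9) + 6·(2/7) = 43/3

43/3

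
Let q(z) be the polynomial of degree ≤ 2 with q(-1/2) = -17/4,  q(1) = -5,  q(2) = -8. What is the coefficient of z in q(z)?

Build the Lagrange basis polynomials:
L_0(z) = (z - 1)(z - 2) / [15/4] = (4/15)z^2 - (4/5)z + 8/15
L_1(z) = (z + 1/2)(z - 2) / [-3/2] = -(2/3)z^2 + z + 2/3
L_2(z) = (z + 1/2)(z - 1) / [5/2] = (2/5)z^2 - (1/5)z - 1/5
q(z) = (-17/4)·L_0 + (-5)·L_1 + (-8)·L_2
Only the coefficient of z is needed; take it from each L_i and combine:
(-17/4)·(-4/5) + (-5)·(1) + (-8)·(-1/5) = 0

0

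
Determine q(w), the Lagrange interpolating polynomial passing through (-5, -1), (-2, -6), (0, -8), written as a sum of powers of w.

Build the Lagrange basis polynomials:
L_0(w) = (w + 2)w / [15] = (1/15)w^2 + (2/15)w
L_1(w) = (w + 5)w / [-6] = -(1/6)w^2 - (5/6)w
L_2(w) = (w + 5)(w + 2) / [10] = (1/10)w^2 + (7/10)w + 1
q(w) = (-1)·L_0 + (-6)·L_1 + (-8)·L_2
  (-1)·L_0(w) = -(1/15)w^2 - (2/15)w
  (-6)·L_1(w) = w^2 + 5w
  (-8)·L_2(w) = -(4/5)w^2 - (28/5)w - 8
Adding term by term: (2/15)w^2 - (11/15)w - 8

q(w) = (2/15)w^2 - (11/15)w - 8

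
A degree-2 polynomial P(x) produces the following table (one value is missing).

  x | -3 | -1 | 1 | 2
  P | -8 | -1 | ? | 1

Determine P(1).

22/15

The 3 known values determine P uniquely (degree ≤ 2).
Evaluate each Lagrange basis at x = 1:
L_0(1) = (2)·(-1)/[(-2)·(-5)] = -1/5
L_1(1) = (4)·(-1)/[(2)·(-3)] = 2/3
L_2(1) = (4)·(2)/[(5)·(3)] = 8/15
Sum: (-8)·(-1/5) + (-1)·(2/3) + 1·(8/15) = 22/15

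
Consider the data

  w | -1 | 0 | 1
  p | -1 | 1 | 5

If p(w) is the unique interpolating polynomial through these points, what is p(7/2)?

Evaluate each Lagrange basis at w = 7/2:
L_0(7/2) = (7/2)·(5/2)/[(-1)·(-2)] = 35/8
L_1(7/2) = (9/2)·(5/2)/[(1)·(-1)] = -45/4
L_2(7/2) = (9/2)·(7/2)/[(2)·(1)] = 63/8
Sum: (-1)·(35/8) + 1·(-45/4) + 5·(63/8) = 95/4

95/4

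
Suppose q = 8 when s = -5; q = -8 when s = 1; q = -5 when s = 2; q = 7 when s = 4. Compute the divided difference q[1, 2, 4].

1

q[1,2] = (-5 - (-8)) / (2 - 1) = 3
q[2,4] = (7 - (-5)) / (4 - 2) = 6
q[1,2,4] = (6 - 3) / (4 - 1) = 1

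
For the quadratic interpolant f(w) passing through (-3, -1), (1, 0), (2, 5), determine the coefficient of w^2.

19/20

L_0(w) = (w - 1)(w - 2) / [20] = (1/20)w^2 - (3/20)w + 1/10
L_1(w) = (w + 3)(w - 2) / [-4] = -(1/4)w^2 - (1/4)w + 3/2
L_2(w) = (w + 3)(w - 1) / [5] = (1/5)w^2 + (2/5)w - 3/5
f(w) = (-1)·L_0 + 0·L_1 + 5·L_2
Only the coefficient of w^2 is needed; take it from each L_i and combine:
(-1)·(1/20) + 0·(-1/4) + 5·(1/5) = 19/20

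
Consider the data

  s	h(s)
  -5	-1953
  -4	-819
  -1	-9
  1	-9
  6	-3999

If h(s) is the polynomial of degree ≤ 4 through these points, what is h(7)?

Using Newton's divided-difference form:
h[-5,-4] = (-819 - (-1953)) / (-4 - (-5)) = 1134
h[-4,-1] = (-9 - (-819)) / (-1 - (-4)) = 270
h[-1,1] = (-9 - (-9)) / (1 - (-1)) = 0
h[1,6] = (-3999 - (-9)) / (6 - 1) = -798
h[-5,-4,-1] = (270 - 1134) / (-1 - (-5)) = -216
h[-4,-1,1] = (0 - 270) / (1 - (-4)) = -54
h[-1,1,6] = (-798 - 0) / (6 - (-1)) = -114
h[-5,-4,-1,1] = (-54 - (-216)) / (1 - (-5)) = 27
h[-4,-1,1,6] = (-114 - (-54)) / (6 - (-4)) = -6
h[-5,-4,-1,1,6] = (-6 - 27) / (6 - (-5)) = -3
h(7) = -1953 + 1134·(12) + (-216)·(12)·(11) + 27·(12)·(11)·(8) + (-3)·(12)·(11)·(8)·(6) = -7353

-7353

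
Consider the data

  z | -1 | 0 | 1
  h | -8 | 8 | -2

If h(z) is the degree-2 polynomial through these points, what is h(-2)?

Using Newton's divided-difference form:
h[-1,0] = (8 - (-8)) / (0 - (-1)) = 16
h[0,1] = (-2 - 8) / (1 - 0) = -10
h[-1,0,1] = (-10 - 16) / (1 - (-1)) = -13
h(-2) = -8 + 16·(-1) + (-13)·(-1)·(-2) = -50

-50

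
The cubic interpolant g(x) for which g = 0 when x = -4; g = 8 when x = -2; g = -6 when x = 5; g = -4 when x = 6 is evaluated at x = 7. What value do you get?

L_0(7) = (9)·(2)·(1)/[(-2)·(-9)·(-10)] = -1/10
L_1(7) = (11)·(2)·(1)/[(2)·(-7)·(-8)] = 11/56
L_2(7) = (11)·(9)·(1)/[(9)·(7)·(-1)] = -11/7
L_3(7) = (11)·(9)·(2)/[(10)·(8)·(1)] = 99/40
Sum: 0 + 8·(11/56) + (-6)·(-11/7) + (-4)·(99/40) = 11/10

11/10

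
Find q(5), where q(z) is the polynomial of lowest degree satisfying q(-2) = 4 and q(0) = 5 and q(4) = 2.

Evaluate each Lagrange basis at z = 5:
L_0(5) = (5)·(1)/[(-2)·(-6)] = 5/12
L_1(5) = (7)·(1)/[(2)·(-4)] = -7/8
L_2(5) = (7)·(5)/[(6)·(4)] = 35/24
Sum: 4·(5/12) + 5·(-7/8) + 2·(35/24) = 5/24

5/24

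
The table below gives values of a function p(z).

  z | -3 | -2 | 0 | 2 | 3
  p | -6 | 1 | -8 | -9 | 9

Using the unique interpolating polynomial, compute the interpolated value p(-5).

-209/3

Using Newton's divided-difference form:
p[-3,-2] = (1 - (-6)) / (-2 - (-3)) = 7
p[-2,0] = (-8 - 1) / (0 - (-2)) = -9/2
p[0,2] = (-9 - (-8)) / (2 - 0) = -1/2
p[2,3] = (9 - (-9)) / (3 - 2) = 18
p[-3,-2,0] = (-9/2 - 7) / (0 - (-3)) = -23/6
p[-2,0,2] = (-1/2 - (-9/2)) / (2 - (-2)) = 1
p[0,2,3] = (18 - (-1/2)) / (3 - 0) = 37/6
p[-3,-2,0,2] = (1 - (-23/6)) / (2 - (-3)) = 29/30
p[-2,0,2,3] = (37/6 - 1) / (3 - (-2)) = 31/30
p[-3,-2,0,2,3] = (31/30 - 29/30) / (3 - (-3)) = 1/90
p(-5) = -6 + 7·(-2) + (-23/6)·(-2)·(-3) + (29/30)·(-2)·(-3)·(-5) + (1/90)·(-2)·(-3)·(-5)·(-7) = -209/3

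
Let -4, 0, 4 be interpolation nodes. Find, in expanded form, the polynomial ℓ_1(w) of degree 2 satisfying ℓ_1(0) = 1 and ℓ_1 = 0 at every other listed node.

ℓ_1(w) = -(1/16)w^2 + 1

ℓ_1(w) = (w + 4)(w - 4) / [(4)·(-4)]
       = (w^2 - 16) / (-16)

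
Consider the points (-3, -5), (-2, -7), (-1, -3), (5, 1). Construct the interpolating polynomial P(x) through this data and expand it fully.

P(x) = -(73/168)x^3 + (11/28)x^2 + (1381/168)x + 123/28

Build the Lagrange basis polynomials:
L_0(x) = (x + 2)(x + 1)(x - 5) / [-16] = -(1/16)x^3 + (1/8)x^2 + (13/16)x + 5/8
L_1(x) = (x + 3)(x + 1)(x - 5) / [7] = (1/7)x^3 - (1/7)x^2 - (17/7)x - 15/7
L_2(x) = (x + 3)(x + 2)(x - 5) / [-12] = -(1/12)x^3 + (19/12)x + 5/2
L_3(x) = (x + 3)(x + 2)(x + 1) / [336] = (1/336)x^3 + (1/56)x^2 + (11/336)x + 1/56
P(x) = (-5)·L_0 + (-7)·L_1 + (-3)·L_2 + 1·L_3
  (-5)·L_0(x) = (5/16)x^3 - (5/8)x^2 - (65/16)x - 25/8
  (-7)·L_1(x) = -x^3 + x^2 + 17x + 15
  (-3)·L_2(x) = (1/4)x^3 - (19/4)x - 15/2
  1·L_3(x) = (1/336)x^3 + (1/56)x^2 + (11/336)x + 1/56
Adding term by term: -(73/168)x^3 + (11/28)x^2 + (1381/168)x + 123/28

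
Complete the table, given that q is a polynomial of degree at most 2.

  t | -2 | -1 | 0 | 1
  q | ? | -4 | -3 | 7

4

The 3 known values determine q uniquely (degree ≤ 2).
Evaluate each Lagrange basis at t = -2:
L_0(-2) = (-2)·(-3)/[(-1)·(-2)] = 3
L_1(-2) = (-1)·(-3)/[(1)·(-1)] = -3
L_2(-2) = (-1)·(-2)/[(2)·(1)] = 1
Sum: (-4)·(3) + (-3)·(-3) + 7·(1) = 4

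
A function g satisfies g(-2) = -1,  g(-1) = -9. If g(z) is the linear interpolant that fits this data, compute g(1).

Evaluate each Lagrange basis at z = 1:
L_0(1) = (2)/[(-1)] = -2
L_1(1) = (3)/[(1)] = 3
Sum: (-1)·(-2) + (-9)·(3) = -25

-25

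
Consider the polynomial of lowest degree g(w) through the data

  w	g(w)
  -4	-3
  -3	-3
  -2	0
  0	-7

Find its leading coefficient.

-11/12

The leading coefficient equals the top divided difference g[-4,-3,-2,0].
g[-4,-3] = (-3 - (-3)) / (-3 - (-4)) = 0
g[-3,-2] = (0 - (-3)) / (-2 - (-3)) = 3
g[-2,0] = (-7 - 0) / (0 - (-2)) = -7/2
g[-4,-3,-2] = (3 - 0) / (-2 - (-4)) = 3/2
g[-3,-2,0] = (-7/2 - 3) / (0 - (-3)) = -13/6
g[-4,-3,-2,0] = (-13/6 - 3/2) / (0 - (-4)) = -11/12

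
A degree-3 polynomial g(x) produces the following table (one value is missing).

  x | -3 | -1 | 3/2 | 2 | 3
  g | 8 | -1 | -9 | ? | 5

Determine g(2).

The 4 known values determine g uniquely (degree ≤ 3).
L_0(2) = (3)·(1/2)·(-1)/[(-2)·(-9/2)·(-6)] = 1/36
L_1(2) = (5)·(1/2)·(-1)/[(2)·(-5/2)·(-4)] = -1/8
L_2(2) = (5)·(3)·(-1)/[(9/2)·(5/2)·(-3/2)] = 8/9
L_3(2) = (5)·(3)·(1/2)/[(6)·(4)·(3/2)] = 5/24
Sum: 8·(1/36) + (-1)·(-1/8) + (-9)·(8/9) + 5·(5/24) = -119/18

-119/18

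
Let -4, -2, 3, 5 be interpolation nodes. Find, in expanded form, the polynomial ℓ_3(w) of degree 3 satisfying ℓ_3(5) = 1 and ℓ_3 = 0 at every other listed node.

ℓ_3(w) = (w + 4)(w + 2)(w - 3) / [(9)·(7)·(2)]
       = (w^3 + 3w^2 - 10w - 24) / (126)

ℓ_3(w) = (1/126)w^3 + (1/42)w^2 - (5/63)w - 4/21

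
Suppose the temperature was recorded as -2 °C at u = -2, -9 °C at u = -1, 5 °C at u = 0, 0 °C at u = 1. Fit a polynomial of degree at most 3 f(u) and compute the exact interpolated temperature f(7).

Evaluate each Lagrange basis at u = 7:
L_0(7) = (8)·(7)·(6)/[(-1)·(-2)·(-3)] = -56
L_1(7) = (9)·(7)·(6)/[(1)·(-1)·(-2)] = 189
L_2(7) = (9)·(8)·(6)/[(2)·(1)·(-1)] = -216
L_3(7) = (9)·(8)·(7)/[(3)·(2)·(1)] = 84
Sum: (-2)·(-56) + (-9)·(189) + 5·(-216) + 0 = -2669

-2669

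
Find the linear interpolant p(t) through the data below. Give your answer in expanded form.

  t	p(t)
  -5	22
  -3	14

p(t) = -4t + 2

Build the Lagrange basis polynomials:
L_0(t) = (t + 3) / [-2] = -(1/2)t - 3/2
L_1(t) = (t + 5) / [2] = (1/2)t + 5/2
p(t) = 22·L_0 + 14·L_1
  22·L_0(t) = -11t - 33
  14·L_1(t) = 7t + 35
Adding term by term: -4t + 2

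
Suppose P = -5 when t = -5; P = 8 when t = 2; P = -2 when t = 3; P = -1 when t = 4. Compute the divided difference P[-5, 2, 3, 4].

391/504

P[-5,2] = (8 - (-5)) / (2 - (-5)) = 13/7
P[2,3] = (-2 - 8) / (3 - 2) = -10
P[3,4] = (-1 - (-2)) / (4 - 3) = 1
P[-5,2,3] = (-10 - 13/7) / (3 - (-5)) = -83/56
P[2,3,4] = (1 - (-10)) / (4 - 2) = 11/2
P[-5,2,3,4] = (11/2 - (-83/56)) / (4 - (-5)) = 391/504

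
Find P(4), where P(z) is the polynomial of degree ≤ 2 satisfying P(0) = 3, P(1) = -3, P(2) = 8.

81

Evaluate each Lagrange basis at z = 4:
L_0(4) = (3)·(2)/[(-1)·(-2)] = 3
L_1(4) = (4)·(2)/[(1)·(-1)] = -8
L_2(4) = (4)·(3)/[(2)·(1)] = 6
Sum: 3·(3) + (-3)·(-8) + 8·(6) = 81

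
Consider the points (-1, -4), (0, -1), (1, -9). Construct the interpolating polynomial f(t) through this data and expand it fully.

f(t) = -(11/2)t^2 - (5/2)t - 1

Build the Lagrange basis polynomials:
L_0(t) = t(t - 1) / [2] = (1/2)t^2 - (1/2)t
L_1(t) = (t + 1)(t - 1) / [-1] = -t^2 + 1
L_2(t) = (t + 1)t / [2] = (1/2)t^2 + (1/2)t
f(t) = (-4)·L_0 + (-1)·L_1 + (-9)·L_2
  (-4)·L_0(t) = -2t^2 + 2t
  (-1)·L_1(t) = t^2 - 1
  (-9)·L_2(t) = -(9/2)t^2 - (9/2)t
Adding term by term: -(11/2)t^2 - (5/2)t - 1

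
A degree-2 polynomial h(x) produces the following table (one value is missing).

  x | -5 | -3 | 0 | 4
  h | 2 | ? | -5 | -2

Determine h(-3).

-67/30

The 3 known values determine h uniquely (degree ≤ 2).
Evaluate each Lagrange basis at x = -3:
L_0(-3) = (-3)·(-7)/[(-5)·(-9)] = 7/15
L_1(-3) = (2)·(-7)/[(5)·(-4)] = 7/10
L_2(-3) = (2)·(-3)/[(9)·(4)] = -1/6
Sum: 2·(7/15) + (-5)·(7/10) + (-2)·(-1/6) = -67/30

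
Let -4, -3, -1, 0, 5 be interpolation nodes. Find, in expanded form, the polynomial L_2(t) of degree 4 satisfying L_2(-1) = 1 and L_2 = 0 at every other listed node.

L_2(t) = (t + 4)(t + 3)t(t - 5) / [(3)·(2)·(-1)·(-6)]
       = (t^4 + 2t^3 - 23t^2 - 60t) / (36)

L_2(t) = (1/36)t^4 + (1/18)t^3 - (23/36)t^2 - (5/3)t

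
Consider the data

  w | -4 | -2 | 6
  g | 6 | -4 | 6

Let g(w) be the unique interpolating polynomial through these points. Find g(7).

103/8

L_0(7) = (9)·(1)/[(-2)·(-10)] = 9/20
L_1(7) = (11)·(1)/[(2)·(-8)] = -11/16
L_2(7) = (11)·(9)/[(10)·(8)] = 99/80
Sum: 6·(9/20) + (-4)·(-11/16) + 6·(99/80) = 103/8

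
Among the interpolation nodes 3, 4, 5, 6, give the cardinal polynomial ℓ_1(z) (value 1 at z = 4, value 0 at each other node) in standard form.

ℓ_1(z) = (z - 3)(z - 5)(z - 6) / [(1)·(-1)·(-2)]
       = (z^3 - 14z^2 + 63z - 90) / (2)

ℓ_1(z) = (1/2)z^3 - 7z^2 + (63/2)z - 45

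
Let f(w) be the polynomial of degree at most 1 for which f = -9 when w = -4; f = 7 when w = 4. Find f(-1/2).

-2

L_0(-1/2) = (-9/2)/[(-8)] = 9/16
L_1(-1/2) = (7/2)/[(8)] = 7/16
Sum: (-9)·(9/16) + 7·(7/16) = -2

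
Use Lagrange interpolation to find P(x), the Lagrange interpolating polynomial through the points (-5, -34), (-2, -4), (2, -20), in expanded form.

P(x) = -2x^2 - 4x - 4

Build the Lagrange basis polynomials:
L_0(x) = (x + 2)(x - 2) / [21] = (1/21)x^2 - 4/21
L_1(x) = (x + 5)(x - 2) / [-12] = -(1/12)x^2 - (1/4)x + 5/6
L_2(x) = (x + 5)(x + 2) / [28] = (1/28)x^2 + (1/4)x + 5/14
P(x) = (-34)·L_0 + (-4)·L_1 + (-20)·L_2
  (-34)·L_0(x) = -(34/21)x^2 + 136/21
  (-4)·L_1(x) = (1/3)x^2 + x - 10/3
  (-20)·L_2(x) = -(5/7)x^2 - 5x - 50/7
Adding term by term: -2x^2 - 4x - 4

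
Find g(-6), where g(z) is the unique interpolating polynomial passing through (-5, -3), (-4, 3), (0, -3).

-12

Evaluate each Lagrange basis at z = -6:
L_0(-6) = (-2)·(-6)/[(-1)·(-5)] = 12/5
L_1(-6) = (-1)·(-6)/[(1)·(-4)] = -3/2
L_2(-6) = (-1)·(-2)/[(5)·(4)] = 1/10
Sum: (-3)·(12/5) + 3·(-3/2) + (-3)·(1/10) = -12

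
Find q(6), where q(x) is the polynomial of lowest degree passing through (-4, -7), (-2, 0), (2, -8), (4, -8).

Using Newton's divided-difference form:
q[-4,-2] = (0 - (-7)) / (-2 - (-4)) = 7/2
q[-2,2] = (-8 - 0) / (2 - (-2)) = -2
q[2,4] = (-8 - (-8)) / (4 - 2) = 0
q[-4,-2,2] = (-2 - 7/2) / (2 - (-4)) = -11/12
q[-2,2,4] = (0 - (-2)) / (4 - (-2)) = 1/3
q[-4,-2,2,4] = (1/3 - (-11/12)) / (4 - (-4)) = 5/32
q(6) = -7 + (7/2)·(10) + (-11/12)·(10)·(8) + (5/32)·(10)·(8)·(4) = 14/3

14/3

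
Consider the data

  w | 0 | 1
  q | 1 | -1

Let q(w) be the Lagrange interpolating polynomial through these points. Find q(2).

-3

Evaluate each Lagrange basis at w = 2:
L_0(2) = (1)/[(-1)] = -1
L_1(2) = (2)/[(1)] = 2
Sum: 1·(-1) + (-1)·(2) = -3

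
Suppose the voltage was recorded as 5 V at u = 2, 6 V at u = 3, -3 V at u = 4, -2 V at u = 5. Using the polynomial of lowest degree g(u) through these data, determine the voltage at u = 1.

L_0(1) = (-2)·(-3)·(-4)/[(-1)·(-2)·(-3)] = 4
L_1(1) = (-1)·(-3)·(-4)/[(1)·(-1)·(-2)] = -6
L_2(1) = (-1)·(-2)·(-4)/[(2)·(1)·(-1)] = 4
L_3(1) = (-1)·(-2)·(-3)/[(3)·(2)·(1)] = -1
Sum: 5·(4) + 6·(-6) + (-3)·(4) + (-2)·(-1) = -26

-26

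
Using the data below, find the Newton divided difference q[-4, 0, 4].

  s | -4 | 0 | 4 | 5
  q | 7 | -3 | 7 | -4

q[-4,0] = (-3 - 7) / (0 - (-4)) = -5/2
q[0,4] = (7 - (-3)) / (4 - 0) = 5/2
q[-4,0,4] = (5/2 - (-5/2)) / (4 - (-4)) = 5/8

5/8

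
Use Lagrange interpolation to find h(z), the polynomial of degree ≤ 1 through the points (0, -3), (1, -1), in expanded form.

h(z) = 2z - 3

Build the Lagrange basis polynomials:
L_0(z) = (z - 1) / [-1] = -z + 1
L_1(z) = z / [1] = z
h(z) = (-3)·L_0 + (-1)·L_1
  (-3)·L_0(z) = 3z - 3
  (-1)·L_1(z) = -z
Adding term by term: 2z - 3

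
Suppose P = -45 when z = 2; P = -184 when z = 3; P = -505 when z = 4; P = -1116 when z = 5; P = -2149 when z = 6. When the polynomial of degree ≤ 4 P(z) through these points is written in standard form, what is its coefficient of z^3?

Build the Lagrange basis polynomials:
L_0(z) = (z - 3)(z - 4)(z - 5)(z - 6) / [24] = (1/24)z^4 - (3/4)z^3 + (119/24)z^2 - (57/4)z + 15
L_1(z) = (z - 2)(z - 4)(z - 5)(z - 6) / [-6] = -(1/6)z^4 + (17/6)z^3 - (52/3)z^2 + (134/3)z - 40
L_2(z) = (z - 2)(z - 3)(z - 5)(z - 6) / [4] = (1/4)z^4 - 4z^3 + (91/4)z^2 - 54z + 45
L_3(z) = (z - 2)(z - 3)(z - 4)(z - 6) / [-6] = -(1/6)z^4 + (5/2)z^3 - (40/3)z^2 + 30z - 24
L_4(z) = (z - 2)(z - 3)(z - 4)(z - 5) / [24] = (1/24)z^4 - (7/12)z^3 + (71/24)z^2 - (77/12)z + 5
P(z) = (-45)·L_0 + (-184)·L_1 + (-505)·L_2 + (-1116)·L_3 + (-2149)·L_4
Only the coefficient of z^3 is needed; take it from each L_i and combine:
(-45)·(-3/4) + (-184)·(17/6) + (-505)·(-4) + (-1116)·(5/2) + (-2149)·(-7/12) = -4

-4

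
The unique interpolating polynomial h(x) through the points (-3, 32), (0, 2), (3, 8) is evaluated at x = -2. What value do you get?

Evaluate each Lagrange basis at x = -2:
L_0(-2) = (-2)·(-5)/[(-3)·(-6)] = 5/9
L_1(-2) = (1)·(-5)/[(3)·(-3)] = 5/9
L_2(-2) = (1)·(-2)/[(6)·(3)] = -1/9
Sum: 32·(5/9) + 2·(5/9) + 8·(-1/9) = 18

18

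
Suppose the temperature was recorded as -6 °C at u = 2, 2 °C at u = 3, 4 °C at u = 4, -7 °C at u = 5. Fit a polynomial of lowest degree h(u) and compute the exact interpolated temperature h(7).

-96

L_0(7) = (4)·(3)·(2)/[(-1)·(-2)·(-3)] = -4
L_1(7) = (5)·(3)·(2)/[(1)·(-1)·(-2)] = 15
L_2(7) = (5)·(4)·(2)/[(2)·(1)·(-1)] = -20
L_3(7) = (5)·(4)·(3)/[(3)·(2)·(1)] = 10
Sum: (-6)·(-4) + 2·(15) + 4·(-20) + (-7)·(10) = -96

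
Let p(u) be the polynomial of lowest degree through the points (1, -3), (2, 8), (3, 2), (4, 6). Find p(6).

152

Evaluate each Lagrange basis at u = 6:
L_0(6) = (4)·(3)·(2)/[(-1)·(-2)·(-3)] = -4
L_1(6) = (5)·(3)·(2)/[(1)·(-1)·(-2)] = 15
L_2(6) = (5)·(4)·(2)/[(2)·(1)·(-1)] = -20
L_3(6) = (5)·(4)·(3)/[(3)·(2)·(1)] = 10
Sum: (-3)·(-4) + 8·(15) + 2·(-20) + 6·(10) = 152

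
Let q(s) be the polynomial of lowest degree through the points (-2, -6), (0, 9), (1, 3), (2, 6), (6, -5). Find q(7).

-4017/32

L_0(7) = (7)·(6)·(5)·(1)/[(-2)·(-3)·(-4)·(-8)] = 35/32
L_1(7) = (9)·(6)·(5)·(1)/[(2)·(-1)·(-2)·(-6)] = -45/4
L_2(7) = (9)·(7)·(5)·(1)/[(3)·(1)·(-1)·(-5)] = 21
L_3(7) = (9)·(7)·(6)·(1)/[(4)·(2)·(1)·(-4)] = -189/16
L_4(7) = (9)·(7)·(6)·(5)/[(8)·(6)·(5)·(4)] = 63/32
Sum: (-6)·(35/32) + 9·(-45/4) + 3·(21) + 6·(-189/16) + (-5)·(63/32) = -4017/32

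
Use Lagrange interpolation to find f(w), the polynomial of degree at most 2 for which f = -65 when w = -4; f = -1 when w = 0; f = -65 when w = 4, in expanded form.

f(w) = -4w^2 - 1

Build the Lagrange basis polynomials:
L_0(w) = w(w - 4) / [32] = (1/32)w^2 - (1/8)w
L_1(w) = (w + 4)(w - 4) / [-16] = -(1/16)w^2 + 1
L_2(w) = (w + 4)w / [32] = (1/32)w^2 + (1/8)w
f(w) = (-65)·L_0 + (-1)·L_1 + (-65)·L_2
  (-65)·L_0(w) = -(65/32)w^2 + (65/8)w
  (-1)·L_1(w) = (1/16)w^2 - 1
  (-65)·L_2(w) = -(65/32)w^2 - (65/8)w
Adding term by term: -4w^2 - 1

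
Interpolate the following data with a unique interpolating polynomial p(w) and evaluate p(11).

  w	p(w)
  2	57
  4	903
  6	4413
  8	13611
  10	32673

Using Newton's divided-difference form:
p[2,4] = (903 - 57) / (4 - 2) = 423
p[4,6] = (4413 - 903) / (6 - 4) = 1755
p[6,8] = (13611 - 4413) / (8 - 6) = 4599
p[8,10] = (32673 - 13611) / (10 - 8) = 9531
p[2,4,6] = (1755 - 423) / (6 - 2) = 333
p[4,6,8] = (4599 - 1755) / (8 - 4) = 711
p[6,8,10] = (9531 - 4599) / (10 - 6) = 1233
p[2,4,6,8] = (711 - 333) / (8 - 2) = 63
p[4,6,8,10] = (1233 - 711) / (10 - 4) = 87
p[2,4,6,8,10] = (87 - 63) / (10 - 2) = 3
p(11) = 57 + 423·(9) + 333·(9)·(7) + 63·(9)·(7)·(5) + 3·(9)·(7)·(5)·(3) = 47523

47523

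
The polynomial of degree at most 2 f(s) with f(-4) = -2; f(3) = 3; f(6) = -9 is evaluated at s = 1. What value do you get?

Using Newton's divided-difference form:
f[-4,3] = (3 - (-2)) / (3 - (-4)) = 5/7
f[3,6] = (-9 - 3) / (6 - 3) = -4
f[-4,3,6] = (-4 - 5/7) / (6 - (-4)) = -33/70
f(1) = -2 + (5/7)·(5) + (-33/70)·(5)·(-2) = 44/7

44/7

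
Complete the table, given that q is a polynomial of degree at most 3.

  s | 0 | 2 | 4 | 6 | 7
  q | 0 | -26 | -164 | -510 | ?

-791

The 4 known values determine q uniquely (degree ≤ 3).
Evaluate each Lagrange basis at s = 7:
L_0(7) = (5)·(3)·(1)/[(-2)·(-4)·(-6)] = -5/16
L_1(7) = (7)·(3)·(1)/[(2)·(-2)·(-4)] = 21/16
L_2(7) = (7)·(5)·(1)/[(4)·(2)·(-2)] = -35/16
L_3(7) = (7)·(5)·(3)/[(6)·(4)·(2)] = 35/16
Sum: 0 + (-26)·(21/16) + (-164)·(-35/16) + (-510)·(35/16) = -791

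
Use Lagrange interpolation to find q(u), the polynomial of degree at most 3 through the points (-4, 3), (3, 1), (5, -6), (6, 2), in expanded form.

Build the Lagrange basis polynomials:
L_0(u) = (u - 3)(u - 5)(u - 6) / [-630] = -(1/630)u^3 + (1/45)u^2 - (1/10)u + 1/7
L_1(u) = (u + 4)(u - 5)(u - 6) / [42] = (1/42)u^3 - (1/6)u^2 - (1/3)u + 20/7
L_2(u) = (u + 4)(u - 3)(u - 6) / [-18] = -(1/18)u^3 + (5/18)u^2 + u - 4
L_3(u) = (u + 4)(u - 3)(u - 5) / [30] = (1/30)u^3 - (2/15)u^2 - (17/30)u + 2
q(u) = 3·L_0 + 1·L_1 + (-6)·L_2 + 2·L_3
  3·L_0(u) = -(1/210)u^3 + (1/15)u^2 - (3/10)u + 3/7
  1·L_1(u) = (1/42)u^3 - (1/6)u^2 - (1/3)u + 20/7
  (-6)·L_2(u) = (1/3)u^3 - (5/3)u^2 - 6u + 24
  2·L_3(u) = (1/15)u^3 - (4/15)u^2 - (17/15)u + 4
Adding term by term: (44/105)u^3 - (61/30)u^2 - (233/30)u + 219/7

q(u) = (44/105)u^3 - (61/30)u^2 - (233/30)u + 219/7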